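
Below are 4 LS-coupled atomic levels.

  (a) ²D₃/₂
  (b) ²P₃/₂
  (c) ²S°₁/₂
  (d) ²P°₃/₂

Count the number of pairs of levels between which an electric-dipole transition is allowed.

(a)–(b): forbidden (parity).
(a)–(c): forbidden (ΔL).
(a)–(d): allowed.
(b)–(c): allowed.
(b)–(d): allowed.
(c)–(d): forbidden (parity).
Allowed pairs: 3 of 6.

3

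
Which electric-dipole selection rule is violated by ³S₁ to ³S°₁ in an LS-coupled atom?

the L=0 ↔ L=0 exclusion

Reading off the term symbols: S 1→1, L 0→0, J 1→1, parity even→odd.
ΔS = 0: S: 1 → 1 — passes.
ΔL = 0, ±1 (not L=0↔0): L: 0 → 0, ΔL = +0 — fails.
Parity must change: even → odd — passes.
ΔJ = 0, ±1 (not J=0↔0): J: 1 → 1, ΔJ = +0 — passes.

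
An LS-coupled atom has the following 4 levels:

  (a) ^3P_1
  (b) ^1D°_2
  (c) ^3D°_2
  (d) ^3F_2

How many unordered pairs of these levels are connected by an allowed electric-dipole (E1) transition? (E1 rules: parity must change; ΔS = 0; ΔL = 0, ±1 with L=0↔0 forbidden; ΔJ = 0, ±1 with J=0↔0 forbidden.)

(a)–(b): forbidden (ΔS).
(a)–(c): allowed.
(a)–(d): forbidden (parity, ΔL).
(b)–(c): forbidden (parity, ΔS).
(b)–(d): forbidden (ΔS).
(c)–(d): allowed.
Allowed pairs: 2 of 6.

2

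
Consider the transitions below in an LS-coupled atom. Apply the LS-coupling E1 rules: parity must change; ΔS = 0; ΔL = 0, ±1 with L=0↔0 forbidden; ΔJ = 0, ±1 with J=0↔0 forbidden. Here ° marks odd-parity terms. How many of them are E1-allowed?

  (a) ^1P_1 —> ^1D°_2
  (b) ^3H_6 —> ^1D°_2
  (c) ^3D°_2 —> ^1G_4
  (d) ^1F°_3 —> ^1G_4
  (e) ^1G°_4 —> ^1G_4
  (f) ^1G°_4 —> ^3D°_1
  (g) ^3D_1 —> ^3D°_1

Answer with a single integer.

(a) allowed
(b) forbidden (ΔS, ΔL, ΔJ fail)
(c) forbidden (ΔS, ΔL, ΔJ fail)
(d) allowed
(e) allowed
(f) forbidden (parity, ΔS, ΔL, ΔJ fail)
(g) allowed
Total allowed: 4 of 7.

4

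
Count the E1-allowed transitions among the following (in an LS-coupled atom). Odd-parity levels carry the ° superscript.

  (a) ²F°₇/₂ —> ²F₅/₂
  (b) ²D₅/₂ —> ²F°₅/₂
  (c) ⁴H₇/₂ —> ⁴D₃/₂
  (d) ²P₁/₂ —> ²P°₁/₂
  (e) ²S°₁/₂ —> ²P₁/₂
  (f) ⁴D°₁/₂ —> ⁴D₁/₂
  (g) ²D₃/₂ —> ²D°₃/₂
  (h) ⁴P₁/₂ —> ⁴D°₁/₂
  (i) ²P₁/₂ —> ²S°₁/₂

(a) allowed
(b) allowed
(c) forbidden (parity, ΔL, ΔJ fail)
(d) allowed
(e) allowed
(f) allowed
(g) allowed
(h) allowed
(i) allowed
Total allowed: 8 of 9.

8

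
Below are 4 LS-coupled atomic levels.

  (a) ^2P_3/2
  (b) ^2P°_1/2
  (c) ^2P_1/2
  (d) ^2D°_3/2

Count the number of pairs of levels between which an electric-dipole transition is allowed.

(a)–(b): allowed.
(a)–(c): forbidden (parity).
(a)–(d): allowed.
(b)–(c): allowed.
(b)–(d): forbidden (parity).
(c)–(d): allowed.
Allowed pairs: 4 of 6.

4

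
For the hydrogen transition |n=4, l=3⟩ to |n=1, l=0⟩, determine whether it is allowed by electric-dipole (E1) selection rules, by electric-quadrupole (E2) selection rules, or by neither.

neither

Δl = 0 − 3 = -3; l_i + l_f = 3.
E1 (Δl = ±1): not satisfied.
E2 (Δl = 0,±2, l_i+l_f ≥ 2): not satisfied.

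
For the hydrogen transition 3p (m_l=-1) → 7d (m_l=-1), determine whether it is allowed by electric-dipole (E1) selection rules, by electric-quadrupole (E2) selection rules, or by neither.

E1

Δl = 2 − 1 = +1; l_i + l_f = 3.
Δm_l = +0.
E1 (Δl = ±1, |Δm_l| ≤ 1): satisfied.
E2 (Δl = 0,±2, l_i+l_f ≥ 2, |Δm_l| ≤ 2): not satisfied.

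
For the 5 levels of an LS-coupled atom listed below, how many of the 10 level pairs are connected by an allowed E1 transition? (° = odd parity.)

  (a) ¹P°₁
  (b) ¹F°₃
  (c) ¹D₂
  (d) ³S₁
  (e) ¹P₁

3

(a)–(b): forbidden (parity, ΔL, ΔJ).
(a)–(c): allowed.
(a)–(d): forbidden (ΔS).
(a)–(e): allowed.
(b)–(c): allowed.
(b)–(d): forbidden (ΔS, ΔL, ΔJ).
(b)–(e): forbidden (ΔL, ΔJ).
(c)–(d): forbidden (parity, ΔS, ΔL).
(c)–(e): forbidden (parity).
(d)–(e): forbidden (parity, ΔS).
Allowed pairs: 3 of 10.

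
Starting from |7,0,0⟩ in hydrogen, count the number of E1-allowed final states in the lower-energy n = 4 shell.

3

E1 requires Δl = ±1, so l_f ∈ {-1, 1}; with 0 ≤ l_f ≤ n_f−1 = 3, the allowed l_f values are {1}.
For l_f = 1: m_f ∈ {m_i−1, m_i, m_i+1} ∩ [−1, 1] = {-1, 0, 1} → 3 states.
Total: 3.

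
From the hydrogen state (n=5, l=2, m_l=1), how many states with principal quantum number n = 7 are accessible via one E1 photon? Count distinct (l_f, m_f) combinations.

5

E1 requires Δl = ±1, so l_f ∈ {1, 3}; with 0 ≤ l_f ≤ n_f−1 = 6, the allowed l_f values are {1, 3}.
For l_f = 1: m_f ∈ {m_i−1, m_i, m_i+1} ∩ [−1, 1] = {0, 1} → 2 states.
For l_f = 3: m_f ∈ {m_i−1, m_i, m_i+1} ∩ [−3, 3] = {0, 1, 2} → 3 states.
Total: 5.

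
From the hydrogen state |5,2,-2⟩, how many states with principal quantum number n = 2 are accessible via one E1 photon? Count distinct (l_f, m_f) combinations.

E1 requires Δl = ±1, so l_f ∈ {1, 3}; with 0 ≤ l_f ≤ n_f−1 = 1, the allowed l_f values are {1}.
For l_f = 1: m_f ∈ {m_i−1, m_i, m_i+1} ∩ [−1, 1] = {-1} → 1 state.
Total: 1.

1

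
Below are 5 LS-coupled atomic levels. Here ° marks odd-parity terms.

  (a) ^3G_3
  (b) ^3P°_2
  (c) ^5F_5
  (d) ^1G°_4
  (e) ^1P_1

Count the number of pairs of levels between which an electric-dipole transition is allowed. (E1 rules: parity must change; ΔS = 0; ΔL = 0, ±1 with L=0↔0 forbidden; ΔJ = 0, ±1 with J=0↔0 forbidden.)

(a)–(b): forbidden (ΔL).
(a)–(c): forbidden (parity, ΔS, ΔJ).
(a)–(d): forbidden (ΔS).
(a)–(e): forbidden (parity, ΔS, ΔL, ΔJ).
(b)–(c): forbidden (ΔS, ΔL, ΔJ).
(b)–(d): forbidden (parity, ΔS, ΔL, ΔJ).
(b)–(e): forbidden (ΔS).
(c)–(d): forbidden (ΔS).
(c)–(e): forbidden (parity, ΔS, ΔL, ΔJ).
(d)–(e): forbidden (ΔL, ΔJ).
Allowed pairs: 0 of 10.

0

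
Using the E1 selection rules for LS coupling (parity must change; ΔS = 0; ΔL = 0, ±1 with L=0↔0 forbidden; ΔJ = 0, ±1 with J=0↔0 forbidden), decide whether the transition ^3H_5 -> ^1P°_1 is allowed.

forbidden

Initial level: S=1, L=5, J=5, parity even. Final level: S=0, L=1, J=1, parity odd.
ΔS = 0: S: 1 → 0 — fails.
ΔL = 0, ±1 (not L=0↔0): L: 5 → 1, ΔL = -4 — fails.
Parity must change: even → odd — ok.
ΔJ = 0, ±1 (not J=0↔0): J: 5 → 1, ΔJ = -4 — fails.
Rule(s) violated: ΔS, ΔL, ΔJ.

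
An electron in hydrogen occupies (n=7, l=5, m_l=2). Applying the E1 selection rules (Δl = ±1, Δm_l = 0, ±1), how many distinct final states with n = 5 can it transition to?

E1 requires Δl = ±1, so l_f ∈ {4, 6}; with 0 ≤ l_f ≤ n_f−1 = 4, the allowed l_f values are {4}.
For l_f = 4: m_f ∈ {m_i−1, m_i, m_i+1} ∩ [−4, 4] = {1, 2, 3} → 3 states.
Total: 3.

3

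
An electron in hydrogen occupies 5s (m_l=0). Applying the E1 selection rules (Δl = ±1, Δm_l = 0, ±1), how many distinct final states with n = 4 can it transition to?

3

E1 requires Δl = ±1, so l_f ∈ {-1, 1}; with 0 ≤ l_f ≤ n_f−1 = 3, the allowed l_f values are {1}.
For l_f = 1: m_f ∈ {m_i−1, m_i, m_i+1} ∩ [−1, 1] = {-1, 0, 1} → 3 states.
Total: 3.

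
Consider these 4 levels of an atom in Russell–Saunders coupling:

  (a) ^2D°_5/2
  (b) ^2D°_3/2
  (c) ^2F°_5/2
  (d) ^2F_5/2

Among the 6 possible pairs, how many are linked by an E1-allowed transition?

3

(a)–(b): forbidden (parity).
(a)–(c): forbidden (parity).
(a)–(d): allowed.
(b)–(c): forbidden (parity).
(b)–(d): allowed.
(c)–(d): allowed.
Allowed pairs: 3 of 6.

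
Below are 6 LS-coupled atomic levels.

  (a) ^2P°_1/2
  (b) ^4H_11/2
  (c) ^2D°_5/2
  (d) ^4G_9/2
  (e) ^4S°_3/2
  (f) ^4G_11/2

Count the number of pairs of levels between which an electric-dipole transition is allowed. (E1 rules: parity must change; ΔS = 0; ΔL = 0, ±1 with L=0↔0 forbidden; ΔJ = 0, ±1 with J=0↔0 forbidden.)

(a)–(b): forbidden (ΔS, ΔL, ΔJ).
(a)–(c): forbidden (parity, ΔJ).
(a)–(d): forbidden (ΔS, ΔL, ΔJ).
(a)–(e): forbidden (parity, ΔS).
(a)–(f): forbidden (ΔS, ΔL, ΔJ).
(b)–(c): forbidden (ΔS, ΔL, ΔJ).
(b)–(d): forbidden (parity).
(b)–(e): forbidden (ΔL, ΔJ).
(b)–(f): forbidden (parity).
(c)–(d): forbidden (ΔS, ΔL, ΔJ).
(c)–(e): forbidden (parity, ΔS, ΔL).
(c)–(f): forbidden (ΔS, ΔL, ΔJ).
(d)–(e): forbidden (ΔL, ΔJ).
(d)–(f): forbidden (parity).
(e)–(f): forbidden (ΔL, ΔJ).
Allowed pairs: 0 of 15.

0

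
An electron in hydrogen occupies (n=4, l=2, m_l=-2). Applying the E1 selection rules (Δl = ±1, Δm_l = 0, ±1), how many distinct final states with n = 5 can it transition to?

E1 requires Δl = ±1, so l_f ∈ {1, 3}; with 0 ≤ l_f ≤ n_f−1 = 4, the allowed l_f values are {1, 3}.
For l_f = 1: m_f ∈ {m_i−1, m_i, m_i+1} ∩ [−1, 1] = {-1} → 1 state.
For l_f = 3: m_f ∈ {m_i−1, m_i, m_i+1} ∩ [−3, 3] = {-3, -2, -1} → 3 states.
Total: 4.

4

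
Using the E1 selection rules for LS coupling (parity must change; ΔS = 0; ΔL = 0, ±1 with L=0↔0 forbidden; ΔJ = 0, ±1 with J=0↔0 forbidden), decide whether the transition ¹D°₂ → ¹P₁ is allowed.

allowed

Initial level: S=0, L=2, J=2, parity odd. Final level: S=0, L=1, J=1, parity even.
Parity must change: odd → even — passes.
ΔS = 0: S: 0 → 0 — passes.
ΔL = 0, ±1 (not L=0↔0): L: 2 → 1, ΔL = -1 — passes.
ΔJ = 0, ±1 (not J=0↔0): J: 2 → 1, ΔJ = -1 — passes.
All four E1 rules are satisfied.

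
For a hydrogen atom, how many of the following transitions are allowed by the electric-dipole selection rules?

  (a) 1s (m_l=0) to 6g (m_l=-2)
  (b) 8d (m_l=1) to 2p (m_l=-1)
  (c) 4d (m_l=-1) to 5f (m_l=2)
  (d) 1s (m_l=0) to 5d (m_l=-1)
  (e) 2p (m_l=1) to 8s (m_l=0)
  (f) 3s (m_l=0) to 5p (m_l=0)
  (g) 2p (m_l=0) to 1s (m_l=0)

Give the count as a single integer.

(a) forbidden — Δl = +4 (E1 requires Δl = ±1); Δm_l = -2 (E1 requires Δm_l = 0, ±1)
(b) forbidden — Δm_l = -2 (E1 requires Δm_l = 0, ±1)
(c) forbidden — Δm_l = +3 (E1 requires Δm_l = 0, ±1)
(d) forbidden — Δl = +2 (E1 requires Δl = ±1)
(e) allowed
(f) allowed
(g) allowed
Total allowed: 3 of 7.

3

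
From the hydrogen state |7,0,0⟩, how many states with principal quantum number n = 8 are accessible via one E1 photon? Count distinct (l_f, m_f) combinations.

E1 requires Δl = ±1, so l_f ∈ {-1, 1}; with 0 ≤ l_f ≤ n_f−1 = 7, the allowed l_f values are {1}.
For l_f = 1: m_f ∈ {m_i−1, m_i, m_i+1} ∩ [−1, 1] = {-1, 0, 1} → 3 states.
Total: 3.

3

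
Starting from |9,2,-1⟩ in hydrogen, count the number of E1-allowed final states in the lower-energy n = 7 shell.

5

E1 requires Δl = ±1, so l_f ∈ {1, 3}; with 0 ≤ l_f ≤ n_f−1 = 6, the allowed l_f values are {1, 3}.
For l_f = 1: m_f ∈ {m_i−1, m_i, m_i+1} ∩ [−1, 1] = {-1, 0} → 2 states.
For l_f = 3: m_f ∈ {m_i−1, m_i, m_i+1} ∩ [−3, 3] = {-2, -1, 0} → 3 states.
Total: 5.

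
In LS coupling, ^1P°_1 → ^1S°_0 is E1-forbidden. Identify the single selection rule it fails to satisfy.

Reading off the term symbols: S 0→0, L 1→0, J 1→0, parity odd→odd.
Parity must change: odd → odd — fails.
ΔL = 0, ±1 (not L=0↔0): L: 1 → 0, ΔL = -1 — passes.
ΔJ = 0, ±1 (not J=0↔0): J: 1 → 0, ΔJ = -1 — passes.
ΔS = 0: S: 0 → 0 — passes.

parity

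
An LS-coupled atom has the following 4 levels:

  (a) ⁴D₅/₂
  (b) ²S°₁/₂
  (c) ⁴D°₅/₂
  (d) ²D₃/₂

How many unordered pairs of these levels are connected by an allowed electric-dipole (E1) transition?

(a)–(b): forbidden (ΔS, ΔL, ΔJ).
(a)–(c): allowed.
(a)–(d): forbidden (parity, ΔS).
(b)–(c): forbidden (parity, ΔS, ΔL, ΔJ).
(b)–(d): forbidden (ΔL).
(c)–(d): forbidden (ΔS).
Allowed pairs: 1 of 6.

1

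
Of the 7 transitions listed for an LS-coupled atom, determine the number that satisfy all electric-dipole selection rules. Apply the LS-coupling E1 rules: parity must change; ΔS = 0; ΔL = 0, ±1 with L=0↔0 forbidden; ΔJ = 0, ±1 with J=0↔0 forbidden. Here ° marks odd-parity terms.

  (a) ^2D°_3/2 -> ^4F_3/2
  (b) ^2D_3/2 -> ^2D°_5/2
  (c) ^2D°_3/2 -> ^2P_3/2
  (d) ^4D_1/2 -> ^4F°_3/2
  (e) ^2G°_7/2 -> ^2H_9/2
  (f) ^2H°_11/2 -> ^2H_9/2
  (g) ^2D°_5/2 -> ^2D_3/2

(a) forbidden (ΔS fails)
(b) allowed
(c) allowed
(d) allowed
(e) allowed
(f) allowed
(g) allowed
Total allowed: 6 of 7.

6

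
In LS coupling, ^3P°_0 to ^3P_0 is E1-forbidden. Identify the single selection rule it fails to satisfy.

Reading off the term symbols: S 1→1, L 1→1, J 0→0, parity odd→even.
ΔS = 0: S: 1 → 1 — satisfied.
Parity must change: odd → even — satisfied.
ΔJ = 0, ±1 (not J=0↔0): J: 0 → 0, ΔJ = +0 — violated.
ΔL = 0, ±1 (not L=0↔0): L: 1 → 1, ΔL = +0 — satisfied.

the J=0 ↔ J=0 exclusion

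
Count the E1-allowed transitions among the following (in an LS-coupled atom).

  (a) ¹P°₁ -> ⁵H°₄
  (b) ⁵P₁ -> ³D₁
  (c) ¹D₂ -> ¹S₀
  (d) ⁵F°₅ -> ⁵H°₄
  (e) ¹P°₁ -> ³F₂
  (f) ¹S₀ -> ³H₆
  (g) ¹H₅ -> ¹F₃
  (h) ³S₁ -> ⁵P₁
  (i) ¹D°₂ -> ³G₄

0

(a) forbidden (parity, ΔS, ΔL, ΔJ fail)
(b) forbidden (parity, ΔS fail)
(c) forbidden (parity, ΔL, ΔJ fail)
(d) forbidden (parity, ΔL fail)
(e) forbidden (ΔS, ΔL fail)
(f) forbidden (parity, ΔS, ΔL, ΔJ fail)
(g) forbidden (parity, ΔL, ΔJ fail)
(h) forbidden (parity, ΔS fail)
(i) forbidden (ΔS, ΔL, ΔJ fail)
Total allowed: 0 of 9.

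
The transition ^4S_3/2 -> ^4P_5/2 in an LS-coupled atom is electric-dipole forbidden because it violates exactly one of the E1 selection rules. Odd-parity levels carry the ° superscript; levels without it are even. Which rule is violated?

parity

Parity must change: even → even — fails.
ΔS = 0: S: 3/2 → 3/2 — ok.
ΔL = 0, ±1 (not L=0↔0): L: 0 → 1, ΔL = +1 — ok.
ΔJ = 0, ±1 (not J=0↔0): J: 3/2 → 5/2, ΔJ = +1 — ok.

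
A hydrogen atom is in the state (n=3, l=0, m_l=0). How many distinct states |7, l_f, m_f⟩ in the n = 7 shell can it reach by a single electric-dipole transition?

E1 requires Δl = ±1, so l_f ∈ {-1, 1}; with 0 ≤ l_f ≤ n_f−1 = 6, the allowed l_f values are {1}.
For l_f = 1: m_f ∈ {m_i−1, m_i, m_i+1} ∩ [−1, 1] = {-1, 0, 1} → 3 states.
Total: 3.

3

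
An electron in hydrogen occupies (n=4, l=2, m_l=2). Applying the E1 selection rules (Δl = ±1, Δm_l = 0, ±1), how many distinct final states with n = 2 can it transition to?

E1 requires Δl = ±1, so l_f ∈ {1, 3}; with 0 ≤ l_f ≤ n_f−1 = 1, the allowed l_f values are {1}.
For l_f = 1: m_f ∈ {m_i−1, m_i, m_i+1} ∩ [−1, 1] = {1} → 1 state.
Total: 1.

1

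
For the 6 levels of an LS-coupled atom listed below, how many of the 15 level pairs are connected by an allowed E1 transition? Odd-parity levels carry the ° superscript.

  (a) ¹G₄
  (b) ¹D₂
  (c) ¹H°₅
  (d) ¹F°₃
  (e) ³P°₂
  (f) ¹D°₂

4

(a)–(b): forbidden (parity, ΔL, ΔJ).
(a)–(c): allowed.
(a)–(d): allowed.
(a)–(e): forbidden (ΔS, ΔL, ΔJ).
(a)–(f): forbidden (ΔL, ΔJ).
(b)–(c): forbidden (ΔL, ΔJ).
(b)–(d): allowed.
(b)–(e): forbidden (ΔS).
(b)–(f): allowed.
(c)–(d): forbidden (parity, ΔL, ΔJ).
(c)–(e): forbidden (parity, ΔS, ΔL, ΔJ).
(c)–(f): forbidden (parity, ΔL, ΔJ).
(d)–(e): forbidden (parity, ΔS, ΔL).
(d)–(f): forbidden (parity).
(e)–(f): forbidden (parity, ΔS).
Allowed pairs: 4 of 15.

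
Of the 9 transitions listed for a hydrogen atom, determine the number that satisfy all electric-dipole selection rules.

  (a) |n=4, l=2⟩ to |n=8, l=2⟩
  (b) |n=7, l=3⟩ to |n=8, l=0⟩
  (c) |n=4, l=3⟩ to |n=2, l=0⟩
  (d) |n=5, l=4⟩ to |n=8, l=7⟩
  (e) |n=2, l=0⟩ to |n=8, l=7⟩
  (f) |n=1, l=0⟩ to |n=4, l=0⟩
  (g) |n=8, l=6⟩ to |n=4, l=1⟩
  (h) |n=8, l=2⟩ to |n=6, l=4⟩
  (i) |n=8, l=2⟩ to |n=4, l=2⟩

(a) forbidden — Δl = +0 (E1 requires Δl = ±1)
(b) forbidden — Δl = -3 (E1 requires Δl = ±1)
(c) forbidden — Δl = -3 (E1 requires Δl = ±1)
(d) forbidden — Δl = +3 (E1 requires Δl = ±1)
(e) forbidden — Δl = +7 (E1 requires Δl = ±1)
(f) forbidden — Δl = +0 (E1 requires Δl = ±1)
(g) forbidden — Δl = -5 (E1 requires Δl = ±1)
(h) forbidden — Δl = +2 (E1 requires Δl = ±1)
(i) forbidden — Δl = +0 (E1 requires Δl = ±1)
Total allowed: 0 of 9.

0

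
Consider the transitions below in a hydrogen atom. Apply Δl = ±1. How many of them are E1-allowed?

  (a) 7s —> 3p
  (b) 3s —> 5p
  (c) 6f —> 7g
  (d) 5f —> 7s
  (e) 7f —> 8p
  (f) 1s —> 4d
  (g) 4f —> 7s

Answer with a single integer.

(a) allowed
(b) allowed
(c) allowed
(d) forbidden — Δl = -3 (E1 requires Δl = ±1)
(e) forbidden — Δl = -2 (E1 requires Δl = ±1)
(f) forbidden — Δl = +2 (E1 requires Δl = ±1)
(g) forbidden — Δl = -3 (E1 requires Δl = ±1)
Total allowed: 3 of 7.

3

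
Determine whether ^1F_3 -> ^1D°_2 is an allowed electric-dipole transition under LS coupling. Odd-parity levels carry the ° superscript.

allowed

Reading off the term symbols: S 0→0, L 3→2, J 3→2, parity even→odd.
Parity must change: even → odd — satisfied.
ΔS = 0: S: 0 → 0 — satisfied.
ΔL = 0, ±1 (not L=0↔0): L: 3 → 2, ΔL = -1 — satisfied.
ΔJ = 0, ±1 (not J=0↔0): J: 3 → 2, ΔJ = -1 — satisfied.
All four E1 rules are satisfied.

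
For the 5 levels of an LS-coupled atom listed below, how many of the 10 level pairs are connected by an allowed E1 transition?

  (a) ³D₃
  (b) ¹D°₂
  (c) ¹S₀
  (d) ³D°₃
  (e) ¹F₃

(a)–(b): forbidden (ΔS).
(a)–(c): forbidden (parity, ΔS, ΔL, ΔJ).
(a)–(d): allowed.
(a)–(e): forbidden (parity, ΔS).
(b)–(c): forbidden (ΔL, ΔJ).
(b)–(d): forbidden (parity, ΔS).
(b)–(e): allowed.
(c)–(d): forbidden (ΔS, ΔL, ΔJ).
(c)–(e): forbidden (parity, ΔL, ΔJ).
(d)–(e): forbidden (ΔS).
Allowed pairs: 2 of 10.

2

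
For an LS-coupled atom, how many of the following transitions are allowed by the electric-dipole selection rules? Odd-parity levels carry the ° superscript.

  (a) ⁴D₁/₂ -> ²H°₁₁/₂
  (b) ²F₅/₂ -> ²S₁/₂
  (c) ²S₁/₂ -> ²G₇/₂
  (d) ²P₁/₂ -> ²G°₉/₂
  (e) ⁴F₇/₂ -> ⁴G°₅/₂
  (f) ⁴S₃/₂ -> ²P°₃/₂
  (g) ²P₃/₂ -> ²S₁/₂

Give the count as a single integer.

(a) forbidden (ΔS, ΔL, ΔJ fail)
(b) forbidden (parity, ΔL, ΔJ fail)
(c) forbidden (parity, ΔL, ΔJ fail)
(d) forbidden (ΔL, ΔJ fail)
(e) allowed
(f) forbidden (ΔS fails)
(g) forbidden (parity fails)
Total allowed: 1 of 7.

1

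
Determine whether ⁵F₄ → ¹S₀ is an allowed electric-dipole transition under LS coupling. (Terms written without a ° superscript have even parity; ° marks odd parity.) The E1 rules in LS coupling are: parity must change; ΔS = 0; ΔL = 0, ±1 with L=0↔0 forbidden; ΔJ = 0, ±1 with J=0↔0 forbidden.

forbidden

Reading off the term symbols: S 2→0, L 3→0, J 4→0, parity even→even.
Parity must change: even → even — fails.
ΔS = 0: S: 2 → 0 — fails.
ΔL = 0, ±1 (not L=0↔0): L: 3 → 0, ΔL = -3 — fails.
ΔJ = 0, ±1 (not J=0↔0): J: 4 → 0, ΔJ = -4 — fails.
Rule(s) violated: parity, ΔS, ΔL, ΔJ.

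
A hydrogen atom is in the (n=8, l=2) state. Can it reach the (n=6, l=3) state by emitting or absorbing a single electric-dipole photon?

l: 2 → 3 (Δl = +1). Δl = ±1 ok.
All E1 selection rules are satisfied.

allowed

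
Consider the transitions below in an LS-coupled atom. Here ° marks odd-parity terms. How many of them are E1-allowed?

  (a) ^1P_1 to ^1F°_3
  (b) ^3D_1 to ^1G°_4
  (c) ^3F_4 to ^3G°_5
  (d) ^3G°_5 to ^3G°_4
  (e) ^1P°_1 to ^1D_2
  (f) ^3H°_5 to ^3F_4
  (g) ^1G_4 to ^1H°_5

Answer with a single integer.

(a) forbidden (ΔL, ΔJ fail)
(b) forbidden (ΔS, ΔL, ΔJ fail)
(c) allowed
(d) forbidden (parity fails)
(e) allowed
(f) forbidden (ΔL fails)
(g) allowed
Total allowed: 3 of 7.

3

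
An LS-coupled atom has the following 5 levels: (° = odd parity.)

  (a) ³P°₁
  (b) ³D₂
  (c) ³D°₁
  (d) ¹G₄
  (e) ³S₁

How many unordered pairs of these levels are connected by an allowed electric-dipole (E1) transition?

3

(a)–(b): allowed.
(a)–(c): forbidden (parity).
(a)–(d): forbidden (ΔS, ΔL, ΔJ).
(a)–(e): allowed.
(b)–(c): allowed.
(b)–(d): forbidden (parity, ΔS, ΔL, ΔJ).
(b)–(e): forbidden (parity, ΔL).
(c)–(d): forbidden (ΔS, ΔL, ΔJ).
(c)–(e): forbidden (ΔL).
(d)–(e): forbidden (parity, ΔS, ΔL, ΔJ).
Allowed pairs: 3 of 10.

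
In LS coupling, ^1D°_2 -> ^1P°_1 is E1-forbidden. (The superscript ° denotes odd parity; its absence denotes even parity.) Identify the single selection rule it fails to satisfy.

Initial level: S=0, L=2, J=2, parity odd. Final level: S=0, L=1, J=1, parity odd.
ΔL = 0, ±1 (not L=0↔0): L: 2 → 1, ΔL = -1 — satisfied.
ΔS = 0: S: 0 → 0 — satisfied.
Parity must change: odd → odd — violated.
ΔJ = 0, ±1 (not J=0↔0): J: 2 → 1, ΔJ = -1 — satisfied.

parity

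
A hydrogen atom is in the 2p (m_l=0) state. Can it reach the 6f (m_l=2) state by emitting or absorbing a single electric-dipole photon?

Δl = 3 − 1 = +2; the E1 rule Δl = ±1 is fails.
m_l: 0 → 2 (Δm_l = +2). |Δm_l| ≤ 1 fails.
The transition is electric-dipole forbidden.

forbidden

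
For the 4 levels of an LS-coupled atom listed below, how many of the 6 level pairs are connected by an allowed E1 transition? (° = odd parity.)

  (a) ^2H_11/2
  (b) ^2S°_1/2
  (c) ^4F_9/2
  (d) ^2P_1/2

1

(a)–(b): forbidden (ΔL, ΔJ).
(a)–(c): forbidden (parity, ΔS, ΔL).
(a)–(d): forbidden (parity, ΔL, ΔJ).
(b)–(c): forbidden (ΔS, ΔL, ΔJ).
(b)–(d): allowed.
(c)–(d): forbidden (parity, ΔS, ΔL, ΔJ).
Allowed pairs: 1 of 6.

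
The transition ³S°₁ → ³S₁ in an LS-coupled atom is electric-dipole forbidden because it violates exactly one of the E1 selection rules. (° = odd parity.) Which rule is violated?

the L=0 ↔ L=0 exclusion

Reading off the term symbols: S 1→1, L 0→0, J 1→1, parity odd→even.
Parity must change: odd → even — ok.
ΔS = 0: S: 1 → 1 — ok.
ΔL = 0, ±1 (not L=0↔0): L: 0 → 0, ΔL = +0 — fails.
ΔJ = 0, ±1 (not J=0↔0): J: 1 → 1, ΔJ = +0 — ok.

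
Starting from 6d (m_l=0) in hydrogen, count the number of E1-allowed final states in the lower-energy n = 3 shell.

E1 requires Δl = ±1, so l_f ∈ {1, 3}; with 0 ≤ l_f ≤ n_f−1 = 2, the allowed l_f values are {1}.
For l_f = 1: m_f ∈ {m_i−1, m_i, m_i+1} ∩ [−1, 1] = {-1, 0, 1} → 3 states.
Total: 3.

3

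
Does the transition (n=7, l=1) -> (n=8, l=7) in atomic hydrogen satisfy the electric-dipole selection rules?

forbidden

Δl = 7 − 1 = +6; the E1 rule Δl = ±1 is ✗.
The transition is electric-dipole forbidden.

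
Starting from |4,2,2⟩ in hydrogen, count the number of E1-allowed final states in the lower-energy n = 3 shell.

1

E1 requires Δl = ±1, so l_f ∈ {1, 3}; with 0 ≤ l_f ≤ n_f−1 = 2, the allowed l_f values are {1}.
For l_f = 1: m_f ∈ {m_i−1, m_i, m_i+1} ∩ [−1, 1] = {1} → 1 state.
Total: 1.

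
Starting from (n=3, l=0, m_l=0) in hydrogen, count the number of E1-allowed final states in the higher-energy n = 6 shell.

E1 requires Δl = ±1, so l_f ∈ {-1, 1}; with 0 ≤ l_f ≤ n_f−1 = 5, the allowed l_f values are {1}.
For l_f = 1: m_f ∈ {m_i−1, m_i, m_i+1} ∩ [−1, 1] = {-1, 0, 1} → 3 states.
Total: 3.

3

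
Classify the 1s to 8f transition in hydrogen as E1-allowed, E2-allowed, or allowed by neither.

neither

Δl = 3 − 0 = +3; l_i + l_f = 3.
E1 (Δl = ±1): not satisfied.
E2 (Δl = 0,±2, l_i+l_f ≥ 2): not satisfied.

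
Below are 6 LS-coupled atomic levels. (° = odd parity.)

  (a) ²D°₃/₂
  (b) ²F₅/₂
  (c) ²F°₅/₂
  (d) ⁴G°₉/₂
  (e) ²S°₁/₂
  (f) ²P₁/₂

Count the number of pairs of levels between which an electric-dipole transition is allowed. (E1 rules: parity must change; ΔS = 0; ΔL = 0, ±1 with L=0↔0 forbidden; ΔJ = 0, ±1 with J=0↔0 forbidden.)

(a)–(b): allowed.
(a)–(c): forbidden (parity).
(a)–(d): forbidden (parity, ΔS, ΔL, ΔJ).
(a)–(e): forbidden (parity, ΔL).
(a)–(f): allowed.
(b)–(c): allowed.
(b)–(d): forbidden (ΔS, ΔJ).
(b)–(e): forbidden (ΔL, ΔJ).
(b)–(f): forbidden (parity, ΔL, ΔJ).
(c)–(d): forbidden (parity, ΔS, ΔJ).
(c)–(e): forbidden (parity, ΔL, ΔJ).
(c)–(f): forbidden (ΔL, ΔJ).
(d)–(e): forbidden (parity, ΔS, ΔL, ΔJ).
(d)–(f): forbidden (ΔS, ΔL, ΔJ).
(e)–(f): allowed.
Allowed pairs: 4 of 15.

4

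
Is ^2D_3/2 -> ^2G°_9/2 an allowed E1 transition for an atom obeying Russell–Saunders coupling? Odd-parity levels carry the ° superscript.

forbidden

Initial level: S=1/2, L=2, J=3/2, parity even. Final level: S=1/2, L=4, J=9/2, parity odd.
Parity must change: even → odd — ✓.
ΔS = 0: S: 1/2 → 1/2 — ✓.
ΔL = 0, ±1 (not L=0↔0): L: 2 → 4, ΔL = +2 — ✗.
ΔJ = 0, ±1 (not J=0↔0): J: 3/2 → 9/2, ΔJ = +3 — ✗.
Rule(s) violated: ΔL, ΔJ.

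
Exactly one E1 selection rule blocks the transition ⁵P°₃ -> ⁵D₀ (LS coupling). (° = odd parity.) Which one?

the ΔJ = 0, ±1 rule

Initial level: S=2, L=1, J=3, parity odd. Final level: S=2, L=2, J=0, parity even.
Parity must change: odd → even — passes.
ΔS = 0: S: 2 → 2 — passes.
ΔL = 0, ±1 (not L=0↔0): L: 1 → 2, ΔL = +1 — passes.
ΔJ = 0, ±1 (not J=0↔0): J: 3 → 0, ΔJ = -3 — fails.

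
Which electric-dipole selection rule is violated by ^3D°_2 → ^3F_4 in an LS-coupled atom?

the ΔJ = 0, ±1 rule

Reading off the term symbols: S 1→1, L 2→3, J 2→4, parity odd→even.
ΔS = 0: S: 1 → 1 — ok.
Parity must change: odd → even — ok.
ΔJ = 0, ±1 (not J=0↔0): J: 2 → 4, ΔJ = +2 — fails.
ΔL = 0, ±1 (not L=0↔0): L: 2 → 3, ΔL = +1 — ok.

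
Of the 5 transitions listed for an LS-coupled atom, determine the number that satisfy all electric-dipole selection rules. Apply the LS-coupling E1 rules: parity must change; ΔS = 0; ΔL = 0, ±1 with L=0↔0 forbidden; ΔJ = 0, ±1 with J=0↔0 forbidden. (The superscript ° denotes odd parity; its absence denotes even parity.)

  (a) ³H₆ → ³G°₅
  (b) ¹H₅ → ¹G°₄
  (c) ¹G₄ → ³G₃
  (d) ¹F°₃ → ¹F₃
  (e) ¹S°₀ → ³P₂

(a) allowed
(b) allowed
(c) forbidden (parity, ΔS fail)
(d) allowed
(e) forbidden (ΔS, ΔJ fail)
Total allowed: 3 of 5.

3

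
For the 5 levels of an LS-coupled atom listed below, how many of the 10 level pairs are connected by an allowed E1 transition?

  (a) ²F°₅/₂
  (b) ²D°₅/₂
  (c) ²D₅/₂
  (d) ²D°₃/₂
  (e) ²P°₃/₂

4

(a)–(b): forbidden (parity).
(a)–(c): allowed.
(a)–(d): forbidden (parity).
(a)–(e): forbidden (parity, ΔL).
(b)–(c): allowed.
(b)–(d): forbidden (parity).
(b)–(e): forbidden (parity).
(c)–(d): allowed.
(c)–(e): allowed.
(d)–(e): forbidden (parity).
Allowed pairs: 4 of 10.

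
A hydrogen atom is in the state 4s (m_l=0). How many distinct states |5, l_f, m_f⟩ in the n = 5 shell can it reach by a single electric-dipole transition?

3

E1 requires Δl = ±1, so l_f ∈ {-1, 1}; with 0 ≤ l_f ≤ n_f−1 = 4, the allowed l_f values are {1}.
For l_f = 1: m_f ∈ {m_i−1, m_i, m_i+1} ∩ [−1, 1] = {-1, 0, 1} → 3 states.
Total: 3.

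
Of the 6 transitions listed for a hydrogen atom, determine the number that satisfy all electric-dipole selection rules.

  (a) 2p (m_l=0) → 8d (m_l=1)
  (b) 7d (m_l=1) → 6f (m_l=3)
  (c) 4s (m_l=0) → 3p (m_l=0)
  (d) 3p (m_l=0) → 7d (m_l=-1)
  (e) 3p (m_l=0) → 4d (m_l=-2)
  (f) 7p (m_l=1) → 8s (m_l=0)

(a) allowed
(b) forbidden — Δm_l = +2 (E1 requires Δm_l = 0, ±1)
(c) allowed
(d) allowed
(e) forbidden — Δm_l = -2 (E1 requires Δm_l = 0, ±1)
(f) allowed
Total allowed: 4 of 6.

4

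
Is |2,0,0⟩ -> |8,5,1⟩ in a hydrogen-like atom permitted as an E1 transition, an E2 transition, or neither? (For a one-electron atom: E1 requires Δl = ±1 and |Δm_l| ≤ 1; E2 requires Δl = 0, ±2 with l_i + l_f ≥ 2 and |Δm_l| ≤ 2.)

Δl = 5 − 0 = +5; l_i + l_f = 5.
Δm_l = +1.
E1 (Δl = ±1, |Δm_l| ≤ 1): not satisfied.
E2 (Δl = 0,±2, l_i+l_f ≥ 2, |Δm_l| ≤ 2): not satisfied.

neither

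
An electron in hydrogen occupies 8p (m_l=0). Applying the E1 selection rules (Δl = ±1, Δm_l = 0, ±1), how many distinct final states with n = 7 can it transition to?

4

E1 requires Δl = ±1, so l_f ∈ {0, 2}; with 0 ≤ l_f ≤ n_f−1 = 6, the allowed l_f values are {0, 2}.
For l_f = 0: m_f ∈ {m_i−1, m_i, m_i+1} ∩ [−0, 0] = {0} → 1 state.
For l_f = 2: m_f ∈ {m_i−1, m_i, m_i+1} ∩ [−2, 2] = {-1, 0, 1} → 3 states.
Total: 4.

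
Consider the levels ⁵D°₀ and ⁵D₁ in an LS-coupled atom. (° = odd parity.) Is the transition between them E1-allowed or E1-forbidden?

Initial level: S=2, L=2, J=0, parity odd. Final level: S=2, L=2, J=1, parity even.
ΔL = 0, ±1 (not L=0↔0): L: 2 → 2, ΔL = +0 — ✓.
ΔS = 0: S: 2 → 2 — ✓.
ΔJ = 0, ±1 (not J=0↔0): J: 0 → 1, ΔJ = +1 — ✓.
Parity must change: odd → even — ✓.
All four E1 rules are satisfied.

allowed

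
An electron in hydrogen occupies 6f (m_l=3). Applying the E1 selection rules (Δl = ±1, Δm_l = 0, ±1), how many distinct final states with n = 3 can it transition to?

E1 requires Δl = ±1, so l_f ∈ {2, 4}; with 0 ≤ l_f ≤ n_f−1 = 2, the allowed l_f values are {2}.
For l_f = 2: m_f ∈ {m_i−1, m_i, m_i+1} ∩ [−2, 2] = {2} → 1 state.
Total: 1.

1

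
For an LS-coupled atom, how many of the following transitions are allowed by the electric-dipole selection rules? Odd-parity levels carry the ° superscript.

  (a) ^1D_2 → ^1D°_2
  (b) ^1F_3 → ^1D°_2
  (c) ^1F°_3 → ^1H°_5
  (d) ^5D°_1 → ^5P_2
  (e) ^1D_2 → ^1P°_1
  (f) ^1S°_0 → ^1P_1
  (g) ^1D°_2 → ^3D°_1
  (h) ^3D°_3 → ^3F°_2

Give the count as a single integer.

(a) allowed
(b) allowed
(c) forbidden (parity, ΔL, ΔJ fail)
(d) allowed
(e) allowed
(f) allowed
(g) forbidden (parity, ΔS fail)
(h) forbidden (parity fails)
Total allowed: 5 of 8.

5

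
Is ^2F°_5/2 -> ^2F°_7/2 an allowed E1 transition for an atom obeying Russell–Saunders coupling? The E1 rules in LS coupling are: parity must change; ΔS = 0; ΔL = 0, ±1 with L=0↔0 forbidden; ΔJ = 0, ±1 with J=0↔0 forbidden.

Reading off the term symbols: S 1/2→1/2, L 3→3, J 5/2→7/2, parity odd→odd.
ΔS = 0: S: 1/2 → 1/2 — ok.
ΔJ = 0, ±1 (not J=0↔0): J: 5/2 → 7/2, ΔJ = +1 — ok.
Parity must change: odd → odd — fails.
ΔL = 0, ±1 (not L=0↔0): L: 3 → 3, ΔL = +0 — ok.
Rule(s) violated: parity.

forbidden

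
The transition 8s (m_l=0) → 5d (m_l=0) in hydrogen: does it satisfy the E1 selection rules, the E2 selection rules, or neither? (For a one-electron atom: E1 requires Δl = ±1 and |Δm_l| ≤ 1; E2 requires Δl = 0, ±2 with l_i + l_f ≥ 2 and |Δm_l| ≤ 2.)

E2

Δl = 2 − 0 = +2; l_i + l_f = 2.
Δm_l = +0.
E1 (Δl = ±1, |Δm_l| ≤ 1): not satisfied.
E2 (Δl = 0,±2, l_i+l_f ≥ 2, |Δm_l| ≤ 2): satisfied.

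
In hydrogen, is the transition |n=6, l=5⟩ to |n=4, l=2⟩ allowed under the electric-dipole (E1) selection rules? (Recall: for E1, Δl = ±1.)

l: 5 → 2 (Δl = -3). Δl = ±1 fails.
The transition is electric-dipole forbidden.

forbidden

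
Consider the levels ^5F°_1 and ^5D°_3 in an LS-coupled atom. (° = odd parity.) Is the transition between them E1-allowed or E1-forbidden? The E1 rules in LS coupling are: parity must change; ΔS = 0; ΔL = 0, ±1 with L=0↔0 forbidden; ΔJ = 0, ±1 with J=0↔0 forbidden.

forbidden

Reading off the term symbols: S 2→2, L 3→2, J 1→3, parity odd→odd.
Parity must change: odd → odd — fails.
ΔS = 0: S: 2 → 2 — ok.
ΔL = 0, ±1 (not L=0↔0): L: 3 → 2, ΔL = -1 — ok.
ΔJ = 0, ±1 (not J=0↔0): J: 1 → 3, ΔJ = +2 — fails.
Rule(s) violated: parity, ΔJ.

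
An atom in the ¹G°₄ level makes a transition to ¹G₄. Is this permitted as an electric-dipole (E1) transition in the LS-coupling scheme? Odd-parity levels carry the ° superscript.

allowed

Reading off the term symbols: S 0→0, L 4→4, J 4→4, parity odd→even.
Parity must change: odd → even — ok.
ΔL = 0, ±1 (not L=0↔0): L: 4 → 4, ΔL = +0 — ok.
ΔJ = 0, ±1 (not J=0↔0): J: 4 → 4, ΔJ = +0 — ok.
ΔS = 0: S: 0 → 0 — ok.
All four E1 rules are satisfied.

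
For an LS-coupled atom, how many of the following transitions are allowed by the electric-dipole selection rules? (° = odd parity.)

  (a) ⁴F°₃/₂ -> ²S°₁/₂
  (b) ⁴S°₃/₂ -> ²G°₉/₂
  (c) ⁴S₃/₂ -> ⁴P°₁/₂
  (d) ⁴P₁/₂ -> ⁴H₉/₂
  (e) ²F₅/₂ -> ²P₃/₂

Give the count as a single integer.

(a) forbidden (parity, ΔS, ΔL fail)
(b) forbidden (parity, ΔS, ΔL, ΔJ fail)
(c) allowed
(d) forbidden (parity, ΔL, ΔJ fail)
(e) forbidden (parity, ΔL fail)
Total allowed: 1 of 5.

1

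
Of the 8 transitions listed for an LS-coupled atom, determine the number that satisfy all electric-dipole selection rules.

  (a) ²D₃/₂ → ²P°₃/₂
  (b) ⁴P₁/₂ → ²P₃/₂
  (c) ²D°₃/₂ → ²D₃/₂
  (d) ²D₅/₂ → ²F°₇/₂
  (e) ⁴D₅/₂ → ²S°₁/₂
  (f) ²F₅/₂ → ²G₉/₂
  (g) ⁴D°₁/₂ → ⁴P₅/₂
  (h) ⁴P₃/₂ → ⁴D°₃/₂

4

(a) allowed
(b) forbidden (parity, ΔS fail)
(c) allowed
(d) allowed
(e) forbidden (ΔS, ΔL, ΔJ fail)
(f) forbidden (parity, ΔJ fail)
(g) forbidden (ΔJ fails)
(h) allowed
Total allowed: 4 of 8.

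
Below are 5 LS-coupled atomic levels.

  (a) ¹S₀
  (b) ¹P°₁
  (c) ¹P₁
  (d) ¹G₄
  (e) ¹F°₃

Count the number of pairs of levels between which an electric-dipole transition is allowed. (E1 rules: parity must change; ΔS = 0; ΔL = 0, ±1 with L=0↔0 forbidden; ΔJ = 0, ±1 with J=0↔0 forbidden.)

(a)–(b): allowed.
(a)–(c): forbidden (parity).
(a)–(d): forbidden (parity, ΔL, ΔJ).
(a)–(e): forbidden (ΔL, ΔJ).
(b)–(c): allowed.
(b)–(d): forbidden (ΔL, ΔJ).
(b)–(e): forbidden (parity, ΔL, ΔJ).
(c)–(d): forbidden (parity, ΔL, ΔJ).
(c)–(e): forbidden (ΔL, ΔJ).
(d)–(e): allowed.
Allowed pairs: 3 of 10.

3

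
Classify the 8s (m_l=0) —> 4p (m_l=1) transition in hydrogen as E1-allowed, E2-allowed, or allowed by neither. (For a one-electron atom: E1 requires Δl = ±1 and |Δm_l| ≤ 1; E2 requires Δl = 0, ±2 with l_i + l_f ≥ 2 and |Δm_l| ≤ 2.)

E1

Δl = 1 − 0 = +1; l_i + l_f = 1.
Δm_l = +1.
E1 (Δl = ±1, |Δm_l| ≤ 1): satisfied.
E2 (Δl = 0,±2, l_i+l_f ≥ 2, |Δm_l| ≤ 2): not satisfied.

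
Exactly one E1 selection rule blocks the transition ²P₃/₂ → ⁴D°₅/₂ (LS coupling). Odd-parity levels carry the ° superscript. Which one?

the ΔS = 0 rule

Initial level: S=1/2, L=1, J=3/2, parity even. Final level: S=3/2, L=2, J=5/2, parity odd.
Parity must change: even → odd — ✓.
ΔS = 0: S: 1/2 → 3/2 — ✗.
ΔL = 0, ±1 (not L=0↔0): L: 1 → 2, ΔL = +1 — ✓.
ΔJ = 0, ±1 (not J=0↔0): J: 3/2 → 5/2, ΔJ = +1 — ✓.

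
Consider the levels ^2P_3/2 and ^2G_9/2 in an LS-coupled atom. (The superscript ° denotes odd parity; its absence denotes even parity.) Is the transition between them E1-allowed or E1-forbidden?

Initial level: S=1/2, L=1, J=3/2, parity even. Final level: S=1/2, L=4, J=9/2, parity even.
Parity must change: even → even — violated.
ΔS = 0: S: 1/2 → 1/2 — satisfied.
ΔL = 0, ±1 (not L=0↔0): L: 1 → 4, ΔL = +3 — violated.
ΔJ = 0, ±1 (not J=0↔0): J: 3/2 → 9/2, ΔJ = +3 — violated.
Rule(s) violated: parity, ΔL, ΔJ.

forbidden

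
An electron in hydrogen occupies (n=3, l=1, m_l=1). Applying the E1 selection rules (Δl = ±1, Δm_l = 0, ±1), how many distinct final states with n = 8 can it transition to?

E1 requires Δl = ±1, so l_f ∈ {0, 2}; with 0 ≤ l_f ≤ n_f−1 = 7, the allowed l_f values are {0, 2}.
For l_f = 0: m_f ∈ {m_i−1, m_i, m_i+1} ∩ [−0, 0] = {0} → 1 state.
For l_f = 2: m_f ∈ {m_i−1, m_i, m_i+1} ∩ [−2, 2] = {0, 1, 2} → 3 states.
Total: 4.

4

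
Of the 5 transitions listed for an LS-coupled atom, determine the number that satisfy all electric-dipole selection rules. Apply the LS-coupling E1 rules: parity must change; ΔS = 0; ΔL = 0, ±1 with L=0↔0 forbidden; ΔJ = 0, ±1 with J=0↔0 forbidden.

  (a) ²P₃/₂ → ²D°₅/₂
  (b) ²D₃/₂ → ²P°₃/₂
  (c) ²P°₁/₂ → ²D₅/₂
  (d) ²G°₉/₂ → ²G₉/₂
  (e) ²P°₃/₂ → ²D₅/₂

(a) allowed
(b) allowed
(c) forbidden (ΔJ fails)
(d) allowed
(e) allowed
Total allowed: 4 of 5.

4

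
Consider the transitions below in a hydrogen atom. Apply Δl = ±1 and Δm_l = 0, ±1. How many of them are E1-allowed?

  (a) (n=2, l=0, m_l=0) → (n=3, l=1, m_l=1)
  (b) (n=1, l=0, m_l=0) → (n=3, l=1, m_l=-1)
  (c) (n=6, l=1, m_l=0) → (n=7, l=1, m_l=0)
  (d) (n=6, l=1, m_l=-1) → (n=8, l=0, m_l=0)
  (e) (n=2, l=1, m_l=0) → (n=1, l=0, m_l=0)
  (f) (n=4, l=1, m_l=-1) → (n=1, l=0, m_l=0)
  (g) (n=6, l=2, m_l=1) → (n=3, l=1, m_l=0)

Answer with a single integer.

6

(a) allowed
(b) allowed
(c) forbidden — Δl = +0 (E1 requires Δl = ±1)
(d) allowed
(e) allowed
(f) allowed
(g) allowed
Total allowed: 6 of 7.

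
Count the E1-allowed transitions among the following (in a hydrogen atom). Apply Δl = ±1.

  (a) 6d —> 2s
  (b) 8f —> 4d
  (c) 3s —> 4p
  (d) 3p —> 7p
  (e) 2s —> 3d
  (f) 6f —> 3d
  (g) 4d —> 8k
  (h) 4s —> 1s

(a) forbidden — Δl = -2 (E1 requires Δl = ±1)
(b) allowed
(c) allowed
(d) forbidden — Δl = +0 (E1 requires Δl = ±1)
(e) forbidden — Δl = +2 (E1 requires Δl = ±1)
(f) allowed
(g) forbidden — Δl = +5 (E1 requires Δl = ±1)
(h) forbidden — Δl = +0 (E1 requires Δl = ±1)
Total allowed: 3 of 8.

3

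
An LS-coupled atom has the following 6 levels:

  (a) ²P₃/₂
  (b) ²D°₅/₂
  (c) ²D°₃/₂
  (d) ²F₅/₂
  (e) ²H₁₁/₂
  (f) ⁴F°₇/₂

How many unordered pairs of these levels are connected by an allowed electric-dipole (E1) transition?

(a)–(b): allowed.
(a)–(c): allowed.
(a)–(d): forbidden (parity, ΔL).
(a)–(e): forbidden (parity, ΔL, ΔJ).
(a)–(f): forbidden (ΔS, ΔL, ΔJ).
(b)–(c): forbidden (parity).
(b)–(d): allowed.
(b)–(e): forbidden (ΔL, ΔJ).
(b)–(f): forbidden (parity, ΔS).
(c)–(d): allowed.
(c)–(e): forbidden (ΔL, ΔJ).
(c)–(f): forbidden (parity, ΔS, ΔJ).
(d)–(e): forbidden (parity, ΔL, ΔJ).
(d)–(f): forbidden (ΔS).
(e)–(f): forbidden (ΔS, ΔL, ΔJ).
Allowed pairs: 4 of 15.

4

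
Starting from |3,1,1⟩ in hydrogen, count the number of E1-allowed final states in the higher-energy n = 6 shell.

E1 requires Δl = ±1, so l_f ∈ {0, 2}; with 0 ≤ l_f ≤ n_f−1 = 5, the allowed l_f values are {0, 2}.
For l_f = 0: m_f ∈ {m_i−1, m_i, m_i+1} ∩ [−0, 0] = {0} → 1 state.
For l_f = 2: m_f ∈ {m_i−1, m_i, m_i+1} ∩ [−2, 2] = {0, 1, 2} → 3 states.
Total: 4.

4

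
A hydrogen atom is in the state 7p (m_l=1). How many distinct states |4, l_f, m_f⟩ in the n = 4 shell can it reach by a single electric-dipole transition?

4

E1 requires Δl = ±1, so l_f ∈ {0, 2}; with 0 ≤ l_f ≤ n_f−1 = 3, the allowed l_f values are {0, 2}.
For l_f = 0: m_f ∈ {m_i−1, m_i, m_i+1} ∩ [−0, 0] = {0} → 1 state.
For l_f = 2: m_f ∈ {m_i−1, m_i, m_i+1} ∩ [−2, 2] = {0, 1, 2} → 3 states.
Total: 4.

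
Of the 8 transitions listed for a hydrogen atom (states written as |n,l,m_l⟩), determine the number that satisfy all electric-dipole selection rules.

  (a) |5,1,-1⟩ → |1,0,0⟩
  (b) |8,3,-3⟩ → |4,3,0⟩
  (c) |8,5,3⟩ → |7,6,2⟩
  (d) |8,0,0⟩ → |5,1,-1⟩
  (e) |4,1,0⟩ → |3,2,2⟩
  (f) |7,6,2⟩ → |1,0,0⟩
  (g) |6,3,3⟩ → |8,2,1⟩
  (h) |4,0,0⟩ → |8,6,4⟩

3

(a) allowed
(b) forbidden — Δl = +0 (E1 requires Δl = ±1); Δm_l = +3 (E1 requires Δm_l = 0, ±1)
(c) allowed
(d) allowed
(e) forbidden — Δm_l = +2 (E1 requires Δm_l = 0, ±1)
(f) forbidden — Δl = -6 (E1 requires Δl = ±1); Δm_l = -2 (E1 requires Δm_l = 0, ±1)
(g) forbidden — Δm_l = -2 (E1 requires Δm_l = 0, ±1)
(h) forbidden — Δl = +6 (E1 requires Δl = ±1); Δm_l = +4 (E1 requires Δm_l = 0, ±1)
Total allowed: 3 of 8.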